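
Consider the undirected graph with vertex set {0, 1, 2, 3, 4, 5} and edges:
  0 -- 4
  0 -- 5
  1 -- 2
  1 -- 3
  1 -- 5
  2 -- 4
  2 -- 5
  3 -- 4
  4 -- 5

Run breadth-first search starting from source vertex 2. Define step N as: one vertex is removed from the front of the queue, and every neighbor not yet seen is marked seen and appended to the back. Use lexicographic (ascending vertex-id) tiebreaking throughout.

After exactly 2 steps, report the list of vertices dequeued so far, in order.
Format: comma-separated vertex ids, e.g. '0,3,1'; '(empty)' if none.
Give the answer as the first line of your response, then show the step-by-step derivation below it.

2,1

step 1: dequeue 2; queue=[1,4,5]; order=2
step 2: dequeue 1; queue=[4,5,3]; order=2,1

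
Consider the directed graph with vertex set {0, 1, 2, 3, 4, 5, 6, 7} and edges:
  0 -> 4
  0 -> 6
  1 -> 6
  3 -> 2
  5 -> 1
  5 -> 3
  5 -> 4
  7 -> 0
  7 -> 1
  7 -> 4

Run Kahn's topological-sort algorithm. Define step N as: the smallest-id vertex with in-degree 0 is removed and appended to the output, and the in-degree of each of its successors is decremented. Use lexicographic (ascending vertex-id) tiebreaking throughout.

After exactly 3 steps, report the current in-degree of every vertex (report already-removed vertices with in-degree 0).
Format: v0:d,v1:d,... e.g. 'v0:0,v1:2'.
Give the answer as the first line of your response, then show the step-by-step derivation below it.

v0:1,v1:1,v2:0,v3:0,v4:2,v5:0,v6:2,v7:0

step 1: output 5; order=[5]; indeg=(1,1,1,0,2,0,2,0)
step 2: output 3; order=[5,3]; indeg=(1,1,0,0,2,0,2,0)
step 3: output 2; order=[5,3,2]; indeg=(1,1,0,0,2,0,2,0)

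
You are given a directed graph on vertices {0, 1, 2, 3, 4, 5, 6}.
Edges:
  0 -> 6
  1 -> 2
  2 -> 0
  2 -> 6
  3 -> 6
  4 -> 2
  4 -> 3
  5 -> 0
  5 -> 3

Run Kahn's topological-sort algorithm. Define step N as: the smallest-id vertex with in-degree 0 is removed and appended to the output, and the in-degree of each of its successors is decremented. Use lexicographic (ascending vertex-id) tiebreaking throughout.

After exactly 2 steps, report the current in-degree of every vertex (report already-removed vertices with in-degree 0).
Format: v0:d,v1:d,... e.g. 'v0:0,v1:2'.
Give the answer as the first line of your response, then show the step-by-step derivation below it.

v0:2,v1:0,v2:0,v3:1,v4:0,v5:0,v6:3

step 1: output 1; order=[1]; indeg=(2,0,1,2,0,0,3)
step 2: output 4; order=[1,4]; indeg=(2,0,0,1,0,0,3)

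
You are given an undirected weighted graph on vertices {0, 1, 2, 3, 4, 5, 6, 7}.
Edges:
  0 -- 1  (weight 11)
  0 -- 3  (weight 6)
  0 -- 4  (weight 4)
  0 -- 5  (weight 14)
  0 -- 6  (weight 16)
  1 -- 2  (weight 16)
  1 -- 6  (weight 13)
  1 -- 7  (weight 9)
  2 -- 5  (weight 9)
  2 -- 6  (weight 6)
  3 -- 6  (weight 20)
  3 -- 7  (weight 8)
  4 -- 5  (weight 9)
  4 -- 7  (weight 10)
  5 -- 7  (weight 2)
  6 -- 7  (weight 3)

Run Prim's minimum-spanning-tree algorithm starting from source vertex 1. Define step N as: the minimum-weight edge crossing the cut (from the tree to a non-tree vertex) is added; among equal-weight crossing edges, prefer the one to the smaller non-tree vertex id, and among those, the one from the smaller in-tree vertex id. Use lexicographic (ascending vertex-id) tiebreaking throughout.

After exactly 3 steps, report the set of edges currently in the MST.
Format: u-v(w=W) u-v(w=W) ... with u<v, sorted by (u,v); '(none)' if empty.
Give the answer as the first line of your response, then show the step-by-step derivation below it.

1-7(w=9) 5-7(w=2) 6-7(w=3)

step 1: add edge 1-7 (w=9); MST = {1-7(w=9)}
step 2: add edge 5-7 (w=2); MST = {1-7(w=9) 5-7(w=2)}
step 3: add edge 6-7 (w=3); MST = {1-7(w=9) 5-7(w=2) 6-7(w=3)}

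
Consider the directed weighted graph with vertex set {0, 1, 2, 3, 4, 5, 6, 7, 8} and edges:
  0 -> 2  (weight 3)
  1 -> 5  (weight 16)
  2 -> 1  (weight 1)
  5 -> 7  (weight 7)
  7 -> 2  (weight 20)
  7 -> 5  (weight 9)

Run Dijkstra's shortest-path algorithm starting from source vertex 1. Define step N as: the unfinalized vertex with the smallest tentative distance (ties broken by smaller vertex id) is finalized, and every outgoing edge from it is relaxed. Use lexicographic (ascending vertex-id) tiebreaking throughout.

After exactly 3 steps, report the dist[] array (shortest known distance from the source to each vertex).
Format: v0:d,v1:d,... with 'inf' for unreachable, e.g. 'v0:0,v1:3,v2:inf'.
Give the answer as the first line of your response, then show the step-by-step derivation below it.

v0:inf,v1:0,v2:43,v3:inf,v4:inf,v5:16,v6:inf,v7:23,v8:inf

step 1: dist = v0:inf,v1:0,v2:inf,v3:inf,v4:inf,v5:16,v6:inf,v7:inf,v8:inf
step 2: dist = v0:inf,v1:0,v2:inf,v3:inf,v4:inf,v5:16,v6:inf,v7:23,v8:inf
step 3: dist = v0:inf,v1:0,v2:43,v3:inf,v4:inf,v5:16,v6:inf,v7:23,v8:inf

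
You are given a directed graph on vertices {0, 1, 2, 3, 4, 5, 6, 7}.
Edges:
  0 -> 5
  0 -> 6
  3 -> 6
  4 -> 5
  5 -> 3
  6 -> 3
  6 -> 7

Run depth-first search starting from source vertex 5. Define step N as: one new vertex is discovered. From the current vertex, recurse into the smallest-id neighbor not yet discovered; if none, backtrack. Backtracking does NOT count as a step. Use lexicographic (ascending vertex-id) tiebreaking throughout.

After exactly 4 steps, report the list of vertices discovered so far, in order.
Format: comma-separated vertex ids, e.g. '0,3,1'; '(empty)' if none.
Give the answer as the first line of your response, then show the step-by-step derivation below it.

5,3,6,7

step 1: discover 5; path=5; order=5
step 2: discover 3; path=5>3; order=5,3
step 3: discover 6; path=5>3>6; order=5,3,6
step 4: discover 7; path=5>3>6>7; order=5,3,6,7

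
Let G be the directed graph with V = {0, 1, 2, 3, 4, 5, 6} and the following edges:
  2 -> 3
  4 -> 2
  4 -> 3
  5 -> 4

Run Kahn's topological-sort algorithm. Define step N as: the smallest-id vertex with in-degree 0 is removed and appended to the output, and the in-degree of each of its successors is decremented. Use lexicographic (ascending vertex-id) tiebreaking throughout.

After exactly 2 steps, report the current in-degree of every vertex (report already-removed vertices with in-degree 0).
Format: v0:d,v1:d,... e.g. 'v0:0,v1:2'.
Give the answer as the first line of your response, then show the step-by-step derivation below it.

v0:0,v1:0,v2:1,v3:2,v4:1,v5:0,v6:0

step 1: output 0; order=[0]; indeg=(0,0,1,2,1,0,0)
step 2: output 1; order=[0,1]; indeg=(0,0,1,2,1,0,0)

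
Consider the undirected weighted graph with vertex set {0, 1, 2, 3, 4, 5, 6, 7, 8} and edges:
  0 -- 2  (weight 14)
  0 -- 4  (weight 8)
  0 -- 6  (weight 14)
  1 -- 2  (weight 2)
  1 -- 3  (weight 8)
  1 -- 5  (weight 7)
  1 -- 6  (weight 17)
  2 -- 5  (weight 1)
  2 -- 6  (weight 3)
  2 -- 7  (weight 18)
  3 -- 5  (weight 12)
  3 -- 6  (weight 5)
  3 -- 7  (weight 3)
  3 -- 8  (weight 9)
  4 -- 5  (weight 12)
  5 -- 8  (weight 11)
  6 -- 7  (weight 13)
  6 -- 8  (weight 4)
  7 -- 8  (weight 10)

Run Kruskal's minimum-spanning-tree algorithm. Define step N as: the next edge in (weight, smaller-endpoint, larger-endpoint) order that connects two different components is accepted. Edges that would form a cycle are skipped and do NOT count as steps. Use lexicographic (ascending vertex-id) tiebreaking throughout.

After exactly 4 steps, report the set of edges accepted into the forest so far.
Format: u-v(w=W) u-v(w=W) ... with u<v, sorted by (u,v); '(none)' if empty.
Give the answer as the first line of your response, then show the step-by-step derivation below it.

1-2(w=2) 2-5(w=1) 2-6(w=3) 3-7(w=3)

step 1: add edge 2-5 (w=1); MST = {2-5(w=1)}
step 2: add edge 1-2 (w=2); MST = {1-2(w=2) 2-5(w=1)}
step 3: add edge 2-6 (w=3); MST = {1-2(w=2) 2-5(w=1) 2-6(w=3)}
step 4: add edge 3-7 (w=3); MST = {1-2(w=2) 2-5(w=1) 2-6(w=3) 3-7(w=3)}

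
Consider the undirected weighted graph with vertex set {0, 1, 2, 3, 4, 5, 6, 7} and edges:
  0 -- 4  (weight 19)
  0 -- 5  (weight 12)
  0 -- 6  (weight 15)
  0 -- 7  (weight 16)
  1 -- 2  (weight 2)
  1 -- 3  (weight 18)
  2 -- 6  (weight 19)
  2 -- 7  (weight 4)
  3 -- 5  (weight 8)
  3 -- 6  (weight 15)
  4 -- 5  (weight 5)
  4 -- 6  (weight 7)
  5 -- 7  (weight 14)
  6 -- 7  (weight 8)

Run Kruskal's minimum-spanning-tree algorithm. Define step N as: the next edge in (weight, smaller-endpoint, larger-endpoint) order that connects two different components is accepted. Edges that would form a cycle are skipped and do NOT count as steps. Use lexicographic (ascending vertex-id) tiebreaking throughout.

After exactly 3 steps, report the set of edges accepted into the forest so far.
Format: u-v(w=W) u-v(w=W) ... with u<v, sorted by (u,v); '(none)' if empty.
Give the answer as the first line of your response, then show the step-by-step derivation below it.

1-2(w=2) 2-7(w=4) 4-5(w=5)

step 1: add edge 1-2 (w=2); MST = {1-2(w=2)}
step 2: add edge 2-7 (w=4); MST = {1-2(w=2) 2-7(w=4)}
step 3: add edge 4-5 (w=5); MST = {1-2(w=2) 2-7(w=4) 4-5(w=5)}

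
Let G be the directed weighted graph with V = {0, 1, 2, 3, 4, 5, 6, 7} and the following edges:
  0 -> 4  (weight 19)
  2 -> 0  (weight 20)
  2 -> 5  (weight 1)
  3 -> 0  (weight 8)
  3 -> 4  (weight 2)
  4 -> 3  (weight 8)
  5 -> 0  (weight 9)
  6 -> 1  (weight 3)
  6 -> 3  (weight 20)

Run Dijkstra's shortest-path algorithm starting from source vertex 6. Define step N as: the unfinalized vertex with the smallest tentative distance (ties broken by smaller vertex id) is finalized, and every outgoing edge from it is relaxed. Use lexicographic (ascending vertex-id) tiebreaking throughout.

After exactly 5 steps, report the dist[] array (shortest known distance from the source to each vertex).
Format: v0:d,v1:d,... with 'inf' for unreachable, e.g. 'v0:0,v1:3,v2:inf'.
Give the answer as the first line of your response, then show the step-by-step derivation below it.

v0:28,v1:3,v2:inf,v3:20,v4:22,v5:inf,v6:0,v7:inf

step 1: dist = v0:inf,v1:3,v2:inf,v3:20,v4:inf,v5:inf,v6:0,v7:inf
step 2: dist = v0:inf,v1:3,v2:inf,v3:20,v4:inf,v5:inf,v6:0,v7:inf
step 3: dist = v0:28,v1:3,v2:inf,v3:20,v4:22,v5:inf,v6:0,v7:inf
step 4: dist = v0:28,v1:3,v2:inf,v3:20,v4:22,v5:inf,v6:0,v7:inf
step 5: dist = v0:28,v1:3,v2:inf,v3:20,v4:22,v5:inf,v6:0,v7:inf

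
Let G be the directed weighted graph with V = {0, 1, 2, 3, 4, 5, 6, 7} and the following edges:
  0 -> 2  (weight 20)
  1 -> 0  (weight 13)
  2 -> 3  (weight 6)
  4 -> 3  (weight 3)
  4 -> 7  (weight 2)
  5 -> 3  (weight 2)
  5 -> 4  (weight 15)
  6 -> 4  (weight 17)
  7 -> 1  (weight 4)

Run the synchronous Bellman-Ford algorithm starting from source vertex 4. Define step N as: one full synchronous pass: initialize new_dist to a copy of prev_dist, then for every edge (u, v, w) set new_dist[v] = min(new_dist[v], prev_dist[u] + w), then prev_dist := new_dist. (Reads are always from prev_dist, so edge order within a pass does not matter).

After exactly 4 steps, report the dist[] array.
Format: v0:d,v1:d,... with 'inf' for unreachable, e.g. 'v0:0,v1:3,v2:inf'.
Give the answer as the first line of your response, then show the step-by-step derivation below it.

v0:19,v1:6,v2:39,v3:3,v4:0,v5:inf,v6:inf,v7:2

step 1: dist = v0:inf,v1:inf,v2:inf,v3:3,v4:0,v5:inf,v6:inf,v7:2
step 2: dist = v0:inf,v1:6,v2:inf,v3:3,v4:0,v5:inf,v6:inf,v7:2
step 3: dist = v0:19,v1:6,v2:inf,v3:3,v4:0,v5:inf,v6:inf,v7:2
step 4: dist = v0:19,v1:6,v2:39,v3:3,v4:0,v5:inf,v6:inf,v7:2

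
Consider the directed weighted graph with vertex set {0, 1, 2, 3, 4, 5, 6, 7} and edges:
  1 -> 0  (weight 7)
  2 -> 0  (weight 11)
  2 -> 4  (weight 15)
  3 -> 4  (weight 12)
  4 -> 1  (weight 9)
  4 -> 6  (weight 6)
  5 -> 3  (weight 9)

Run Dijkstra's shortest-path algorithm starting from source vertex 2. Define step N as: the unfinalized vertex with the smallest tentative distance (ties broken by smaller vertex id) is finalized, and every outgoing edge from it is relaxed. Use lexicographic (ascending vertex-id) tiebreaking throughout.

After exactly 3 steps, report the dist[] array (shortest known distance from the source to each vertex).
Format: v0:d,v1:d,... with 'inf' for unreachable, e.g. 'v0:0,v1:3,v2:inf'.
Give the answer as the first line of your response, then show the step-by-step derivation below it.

v0:11,v1:24,v2:0,v3:inf,v4:15,v5:inf,v6:21,v7:inf

step 1: dist = v0:11,v1:inf,v2:0,v3:inf,v4:15,v5:inf,v6:inf,v7:inf
step 2: dist = v0:11,v1:inf,v2:0,v3:inf,v4:15,v5:inf,v6:inf,v7:inf
step 3: dist = v0:11,v1:24,v2:0,v3:inf,v4:15,v5:inf,v6:21,v7:inf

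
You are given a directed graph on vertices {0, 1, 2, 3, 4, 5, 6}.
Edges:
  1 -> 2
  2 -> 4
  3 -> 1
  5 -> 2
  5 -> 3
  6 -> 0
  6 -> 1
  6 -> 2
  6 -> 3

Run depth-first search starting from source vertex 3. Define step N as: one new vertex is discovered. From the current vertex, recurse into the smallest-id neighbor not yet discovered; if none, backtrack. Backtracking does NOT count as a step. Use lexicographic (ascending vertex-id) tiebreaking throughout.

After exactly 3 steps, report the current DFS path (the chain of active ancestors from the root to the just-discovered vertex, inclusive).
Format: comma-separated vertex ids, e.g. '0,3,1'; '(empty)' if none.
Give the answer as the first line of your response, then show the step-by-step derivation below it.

3,1,2

step 1: discover 3; path=3; order=3
step 2: discover 1; path=3>1; order=3,1
step 3: discover 2; path=3>1>2; order=3,1,2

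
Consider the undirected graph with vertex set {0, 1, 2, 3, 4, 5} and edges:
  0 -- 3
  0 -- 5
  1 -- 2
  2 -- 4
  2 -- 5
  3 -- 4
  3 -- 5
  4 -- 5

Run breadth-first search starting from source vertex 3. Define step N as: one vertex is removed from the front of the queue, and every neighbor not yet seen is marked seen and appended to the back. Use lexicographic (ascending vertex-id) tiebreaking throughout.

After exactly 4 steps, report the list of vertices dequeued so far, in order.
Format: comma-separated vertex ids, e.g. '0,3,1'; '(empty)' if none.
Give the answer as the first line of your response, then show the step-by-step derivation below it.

3,0,4,5

step 1: dequeue 3; queue=[0,4,5]; order=3
step 2: dequeue 0; queue=[4,5]; order=3,0
step 3: dequeue 4; queue=[5,2]; order=3,0,4
step 4: dequeue 5; queue=[2]; order=3,0,4,5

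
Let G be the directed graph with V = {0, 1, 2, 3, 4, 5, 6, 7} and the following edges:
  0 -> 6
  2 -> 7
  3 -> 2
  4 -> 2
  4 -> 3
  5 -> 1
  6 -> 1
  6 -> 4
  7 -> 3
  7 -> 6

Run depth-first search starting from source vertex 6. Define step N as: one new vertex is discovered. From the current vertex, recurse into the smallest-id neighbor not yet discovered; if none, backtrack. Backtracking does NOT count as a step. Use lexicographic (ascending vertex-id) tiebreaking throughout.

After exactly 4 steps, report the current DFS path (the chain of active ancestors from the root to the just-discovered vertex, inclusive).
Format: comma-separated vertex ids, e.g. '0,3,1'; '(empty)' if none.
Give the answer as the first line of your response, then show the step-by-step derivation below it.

6,4,2

step 1: discover 6; path=6; order=6
step 2: discover 1; path=6>1; order=6,1
step 3: discover 4; path=6>4; order=6,1,4
step 4: discover 2; path=6>4>2; order=6,1,4,2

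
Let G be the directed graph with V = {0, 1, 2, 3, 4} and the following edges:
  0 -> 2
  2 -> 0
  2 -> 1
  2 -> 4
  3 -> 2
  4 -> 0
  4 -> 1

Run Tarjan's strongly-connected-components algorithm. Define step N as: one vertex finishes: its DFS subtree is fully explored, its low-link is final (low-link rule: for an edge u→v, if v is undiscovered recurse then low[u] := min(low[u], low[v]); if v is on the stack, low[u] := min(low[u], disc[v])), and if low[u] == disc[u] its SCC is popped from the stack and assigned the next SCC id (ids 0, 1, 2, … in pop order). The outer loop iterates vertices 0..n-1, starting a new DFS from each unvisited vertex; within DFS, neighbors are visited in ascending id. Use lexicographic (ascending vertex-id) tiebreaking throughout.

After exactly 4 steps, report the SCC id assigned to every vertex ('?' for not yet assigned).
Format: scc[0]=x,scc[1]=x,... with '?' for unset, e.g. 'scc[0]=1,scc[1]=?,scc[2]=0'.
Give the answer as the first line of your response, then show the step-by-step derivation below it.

scc[0]=1,scc[1]=0,scc[2]=1,scc[3]=?,scc[4]=1

step 1: low=(low[0]=0,low[1]=2,low[2]=0,low[3]=?,low[4]=?); scc=(scc[0]=?,scc[1]=0,scc[2]=?,scc[3]=?,scc[4]=?)
step 2: low=(low[0]=0,low[1]=2,low[2]=0,low[3]=?,low[4]=0); scc=(scc[0]=?,scc[1]=0,scc[2]=?,scc[3]=?,scc[4]=?)
step 3: low=(low[0]=0,low[1]=2,low[2]=0,low[3]=?,low[4]=0); scc=(scc[0]=?,scc[1]=0,scc[2]=?,scc[3]=?,scc[4]=?)
step 4: low=(low[0]=0,low[1]=2,low[2]=0,low[3]=?,low[4]=0); scc=(scc[0]=1,scc[1]=0,scc[2]=1,scc[3]=?,scc[4]=1)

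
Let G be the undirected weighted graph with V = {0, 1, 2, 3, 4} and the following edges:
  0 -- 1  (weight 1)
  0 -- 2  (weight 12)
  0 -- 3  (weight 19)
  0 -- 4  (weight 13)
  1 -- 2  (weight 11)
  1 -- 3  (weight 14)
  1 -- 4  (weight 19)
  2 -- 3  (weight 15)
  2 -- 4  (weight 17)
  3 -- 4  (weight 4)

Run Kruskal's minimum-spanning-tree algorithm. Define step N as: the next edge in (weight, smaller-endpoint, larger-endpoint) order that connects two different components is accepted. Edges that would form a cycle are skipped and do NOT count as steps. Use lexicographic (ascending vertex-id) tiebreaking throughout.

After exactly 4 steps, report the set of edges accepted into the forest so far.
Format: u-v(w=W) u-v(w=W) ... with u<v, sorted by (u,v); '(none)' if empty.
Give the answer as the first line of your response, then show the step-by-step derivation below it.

0-1(w=1) 0-4(w=13) 1-2(w=11) 3-4(w=4)

step 1: add edge 0-1 (w=1); MST = {0-1(w=1)}
step 2: add edge 3-4 (w=4); MST = {0-1(w=1) 3-4(w=4)}
step 3: add edge 1-2 (w=11); MST = {0-1(w=1) 1-2(w=11) 3-4(w=4)}
step 4: add edge 0-4 (w=13); MST = {0-1(w=1) 0-4(w=13) 1-2(w=11) 3-4(w=4)}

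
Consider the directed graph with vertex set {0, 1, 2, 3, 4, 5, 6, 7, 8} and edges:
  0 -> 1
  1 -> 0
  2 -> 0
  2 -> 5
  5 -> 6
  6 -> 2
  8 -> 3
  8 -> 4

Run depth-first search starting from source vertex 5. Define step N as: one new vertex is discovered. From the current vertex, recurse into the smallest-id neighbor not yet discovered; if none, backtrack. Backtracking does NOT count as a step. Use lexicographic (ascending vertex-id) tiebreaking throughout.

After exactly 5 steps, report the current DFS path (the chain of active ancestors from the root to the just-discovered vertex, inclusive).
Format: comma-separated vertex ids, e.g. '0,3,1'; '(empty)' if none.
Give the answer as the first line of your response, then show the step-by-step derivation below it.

5,6,2,0,1

step 1: discover 5; path=5; order=5
step 2: discover 6; path=5>6; order=5,6
step 3: discover 2; path=5>6>2; order=5,6,2
step 4: discover 0; path=5>6>2>0; order=5,6,2,0
step 5: discover 1; path=5>6>2>0>1; order=5,6,2,0,1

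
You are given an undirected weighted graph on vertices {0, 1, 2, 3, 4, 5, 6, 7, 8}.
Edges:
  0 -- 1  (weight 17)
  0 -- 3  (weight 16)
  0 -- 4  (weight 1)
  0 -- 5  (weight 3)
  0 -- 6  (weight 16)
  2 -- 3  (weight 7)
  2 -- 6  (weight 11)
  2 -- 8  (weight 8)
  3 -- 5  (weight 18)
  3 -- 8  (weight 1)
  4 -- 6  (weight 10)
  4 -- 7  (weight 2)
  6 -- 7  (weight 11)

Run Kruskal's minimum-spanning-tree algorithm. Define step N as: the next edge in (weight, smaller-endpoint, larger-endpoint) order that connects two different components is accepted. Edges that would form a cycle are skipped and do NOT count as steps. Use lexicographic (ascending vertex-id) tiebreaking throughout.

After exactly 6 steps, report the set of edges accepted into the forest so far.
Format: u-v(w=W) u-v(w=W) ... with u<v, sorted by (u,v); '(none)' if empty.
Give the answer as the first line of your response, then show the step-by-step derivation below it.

0-4(w=1) 0-5(w=3) 2-3(w=7) 3-8(w=1) 4-6(w=10) 4-7(w=2)

step 1: add edge 0-4 (w=1); MST = {0-4(w=1)}
step 2: add edge 3-8 (w=1); MST = {0-4(w=1) 3-8(w=1)}
step 3: add edge 4-7 (w=2); MST = {0-4(w=1) 3-8(w=1) 4-7(w=2)}
step 4: add edge 0-5 (w=3); MST = {0-4(w=1) 0-5(w=3) 3-8(w=1) 4-7(w=2)}
step 5: add edge 2-3 (w=7); MST = {0-4(w=1) 0-5(w=3) 2-3(w=7) 3-8(w=1) 4-7(w=2)}
step 6: add edge 4-6 (w=10); MST = {0-4(w=1) 0-5(w=3) 2-3(w=7) 3-8(w=1) 4-6(w=10) 4-7(w=2)}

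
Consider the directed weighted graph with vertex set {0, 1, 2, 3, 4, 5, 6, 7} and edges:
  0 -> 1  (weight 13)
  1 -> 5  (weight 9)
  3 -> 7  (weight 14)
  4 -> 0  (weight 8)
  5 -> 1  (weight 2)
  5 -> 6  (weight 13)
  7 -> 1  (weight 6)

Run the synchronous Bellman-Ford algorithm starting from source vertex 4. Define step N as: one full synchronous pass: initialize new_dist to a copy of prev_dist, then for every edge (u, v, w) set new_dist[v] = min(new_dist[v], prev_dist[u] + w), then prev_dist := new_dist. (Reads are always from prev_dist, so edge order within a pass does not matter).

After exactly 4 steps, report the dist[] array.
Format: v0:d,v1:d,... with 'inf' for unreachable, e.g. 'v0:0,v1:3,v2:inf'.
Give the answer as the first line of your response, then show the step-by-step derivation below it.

v0:8,v1:21,v2:inf,v3:inf,v4:0,v5:30,v6:43,v7:inf

step 1: dist = v0:8,v1:inf,v2:inf,v3:inf,v4:0,v5:inf,v6:inf,v7:inf
step 2: dist = v0:8,v1:21,v2:inf,v3:inf,v4:0,v5:inf,v6:inf,v7:inf
step 3: dist = v0:8,v1:21,v2:inf,v3:inf,v4:0,v5:30,v6:inf,v7:inf
step 4: dist = v0:8,v1:21,v2:inf,v3:inf,v4:0,v5:30,v6:43,v7:inf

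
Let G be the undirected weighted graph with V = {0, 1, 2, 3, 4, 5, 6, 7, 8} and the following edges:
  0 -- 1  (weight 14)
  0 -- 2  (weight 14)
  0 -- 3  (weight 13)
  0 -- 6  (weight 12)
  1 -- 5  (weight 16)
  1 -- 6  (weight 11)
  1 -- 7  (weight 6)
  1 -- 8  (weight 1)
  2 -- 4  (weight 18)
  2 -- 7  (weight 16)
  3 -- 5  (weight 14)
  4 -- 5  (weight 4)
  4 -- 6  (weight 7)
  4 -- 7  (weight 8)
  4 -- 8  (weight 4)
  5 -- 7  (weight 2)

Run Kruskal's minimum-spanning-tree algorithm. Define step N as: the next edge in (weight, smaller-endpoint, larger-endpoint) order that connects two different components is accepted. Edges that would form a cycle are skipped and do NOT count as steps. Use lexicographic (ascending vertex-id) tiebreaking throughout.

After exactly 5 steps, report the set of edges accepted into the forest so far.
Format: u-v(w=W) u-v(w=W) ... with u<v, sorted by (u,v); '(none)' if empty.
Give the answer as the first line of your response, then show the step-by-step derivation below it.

1-8(w=1) 4-5(w=4) 4-6(w=7) 4-8(w=4) 5-7(w=2)

step 1: add edge 1-8 (w=1); MST = {1-8(w=1)}
step 2: add edge 5-7 (w=2); MST = {1-8(w=1) 5-7(w=2)}
step 3: add edge 4-5 (w=4); MST = {1-8(w=1) 4-5(w=4) 5-7(w=2)}
step 4: add edge 4-8 (w=4); MST = {1-8(w=1) 4-5(w=4) 4-8(w=4) 5-7(w=2)}
step 5: add edge 4-6 (w=7); MST = {1-8(w=1) 4-5(w=4) 4-6(w=7) 4-8(w=4) 5-7(w=2)}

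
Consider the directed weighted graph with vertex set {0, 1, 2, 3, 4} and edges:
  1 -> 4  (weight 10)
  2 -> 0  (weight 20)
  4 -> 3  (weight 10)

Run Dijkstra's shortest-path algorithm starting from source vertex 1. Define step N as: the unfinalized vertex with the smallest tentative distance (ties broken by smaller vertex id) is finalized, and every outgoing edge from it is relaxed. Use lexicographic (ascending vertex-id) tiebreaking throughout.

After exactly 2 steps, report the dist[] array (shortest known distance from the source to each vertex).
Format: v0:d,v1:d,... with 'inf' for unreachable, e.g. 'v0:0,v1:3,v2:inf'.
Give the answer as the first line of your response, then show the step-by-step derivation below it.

v0:inf,v1:0,v2:inf,v3:20,v4:10

step 1: dist = v0:inf,v1:0,v2:inf,v3:inf,v4:10
step 2: dist = v0:inf,v1:0,v2:inf,v3:20,v4:10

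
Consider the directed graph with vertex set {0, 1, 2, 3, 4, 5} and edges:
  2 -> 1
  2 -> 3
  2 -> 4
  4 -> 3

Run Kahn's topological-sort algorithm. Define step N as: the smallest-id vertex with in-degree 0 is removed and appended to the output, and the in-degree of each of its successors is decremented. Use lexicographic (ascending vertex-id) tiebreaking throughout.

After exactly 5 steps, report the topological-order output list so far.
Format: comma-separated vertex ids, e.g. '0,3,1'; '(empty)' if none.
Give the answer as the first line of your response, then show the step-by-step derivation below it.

0,2,1,4,3

step 1: output 0; order=[0]; indeg=(0,1,0,2,1,0)
step 2: output 2; order=[0,2]; indeg=(0,0,0,1,0,0)
step 3: output 1; order=[0,2,1]; indeg=(0,0,0,1,0,0)
step 4: output 4; order=[0,2,1,4]; indeg=(0,0,0,0,0,0)
step 5: output 3; order=[0,2,1,4,3]; indeg=(0,0,0,0,0,0)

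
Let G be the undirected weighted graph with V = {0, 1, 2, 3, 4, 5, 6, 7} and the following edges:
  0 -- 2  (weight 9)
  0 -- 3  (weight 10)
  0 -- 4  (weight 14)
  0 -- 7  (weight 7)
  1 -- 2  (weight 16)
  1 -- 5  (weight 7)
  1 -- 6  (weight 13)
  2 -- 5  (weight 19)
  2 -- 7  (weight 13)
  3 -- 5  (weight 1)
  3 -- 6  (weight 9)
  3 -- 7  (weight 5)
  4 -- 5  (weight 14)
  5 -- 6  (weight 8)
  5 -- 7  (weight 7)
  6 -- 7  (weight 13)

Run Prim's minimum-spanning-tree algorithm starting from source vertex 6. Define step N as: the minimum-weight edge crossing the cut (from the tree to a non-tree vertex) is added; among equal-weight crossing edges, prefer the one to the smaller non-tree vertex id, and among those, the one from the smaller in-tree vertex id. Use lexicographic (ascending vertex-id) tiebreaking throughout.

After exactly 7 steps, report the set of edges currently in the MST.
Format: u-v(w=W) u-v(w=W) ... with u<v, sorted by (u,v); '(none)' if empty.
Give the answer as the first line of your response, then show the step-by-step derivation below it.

0-2(w=9) 0-4(w=14) 0-7(w=7) 1-5(w=7) 3-5(w=1) 3-7(w=5) 5-6(w=8)

step 1: add edge 5-6 (w=8); MST = {5-6(w=8)}
step 2: add edge 3-5 (w=1); MST = {3-5(w=1) 5-6(w=8)}
step 3: add edge 3-7 (w=5); MST = {3-5(w=1) 3-7(w=5) 5-6(w=8)}
step 4: add edge 0-7 (w=7); MST = {0-7(w=7) 3-5(w=1) 3-7(w=5) 5-6(w=8)}
step 5: add edge 1-5 (w=7); MST = {0-7(w=7) 1-5(w=7) 3-5(w=1) 3-7(w=5) 5-6(w=8)}
step 6: add edge 0-2 (w=9); MST = {0-2(w=9) 0-7(w=7) 1-5(w=7) 3-5(w=1) 3-7(w=5) 5-6(w=8)}
step 7: add edge 0-4 (w=14); MST = {0-2(w=9) 0-4(w=14) 0-7(w=7) 1-5(w=7) 3-5(w=1) 3-7(w=5) 5-6(w=8)}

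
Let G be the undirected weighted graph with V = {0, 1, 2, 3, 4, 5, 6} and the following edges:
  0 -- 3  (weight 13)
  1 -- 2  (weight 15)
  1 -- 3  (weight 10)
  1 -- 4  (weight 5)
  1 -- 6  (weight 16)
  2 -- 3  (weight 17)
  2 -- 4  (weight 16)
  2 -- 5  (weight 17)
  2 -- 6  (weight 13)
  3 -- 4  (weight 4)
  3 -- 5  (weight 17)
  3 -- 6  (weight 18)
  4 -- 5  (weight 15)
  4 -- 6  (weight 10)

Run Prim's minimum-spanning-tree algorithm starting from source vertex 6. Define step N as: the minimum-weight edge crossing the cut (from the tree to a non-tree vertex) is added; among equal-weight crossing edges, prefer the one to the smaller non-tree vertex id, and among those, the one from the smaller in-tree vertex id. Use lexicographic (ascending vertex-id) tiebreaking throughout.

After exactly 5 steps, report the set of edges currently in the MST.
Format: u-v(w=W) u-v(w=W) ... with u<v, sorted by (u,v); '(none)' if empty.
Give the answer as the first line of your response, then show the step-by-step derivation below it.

0-3(w=13) 1-4(w=5) 2-6(w=13) 3-4(w=4) 4-6(w=10)

step 1: add edge 4-6 (w=10); MST = {4-6(w=10)}
step 2: add edge 3-4 (w=4); MST = {3-4(w=4) 4-6(w=10)}
step 3: add edge 1-4 (w=5); MST = {1-4(w=5) 3-4(w=4) 4-6(w=10)}
step 4: add edge 0-3 (w=13); MST = {0-3(w=13) 1-4(w=5) 3-4(w=4) 4-6(w=10)}
step 5: add edge 2-6 (w=13); MST = {0-3(w=13) 1-4(w=5) 2-6(w=13) 3-4(w=4) 4-6(w=10)}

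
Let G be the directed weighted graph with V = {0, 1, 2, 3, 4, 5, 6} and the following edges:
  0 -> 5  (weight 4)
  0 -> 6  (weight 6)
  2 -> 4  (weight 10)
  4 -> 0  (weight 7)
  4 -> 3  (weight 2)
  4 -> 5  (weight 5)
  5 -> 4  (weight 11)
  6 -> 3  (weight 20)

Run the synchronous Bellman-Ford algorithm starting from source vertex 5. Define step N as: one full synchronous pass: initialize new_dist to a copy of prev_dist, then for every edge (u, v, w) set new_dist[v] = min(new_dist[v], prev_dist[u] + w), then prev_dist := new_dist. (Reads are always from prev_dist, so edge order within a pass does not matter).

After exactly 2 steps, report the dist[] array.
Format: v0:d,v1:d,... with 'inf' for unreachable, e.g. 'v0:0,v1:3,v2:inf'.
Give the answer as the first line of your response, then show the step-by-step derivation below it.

v0:18,v1:inf,v2:inf,v3:13,v4:11,v5:0,v6:inf

step 1: dist = v0:inf,v1:inf,v2:inf,v3:inf,v4:11,v5:0,v6:inf
step 2: dist = v0:18,v1:inf,v2:inf,v3:13,v4:11,v5:0,v6:inf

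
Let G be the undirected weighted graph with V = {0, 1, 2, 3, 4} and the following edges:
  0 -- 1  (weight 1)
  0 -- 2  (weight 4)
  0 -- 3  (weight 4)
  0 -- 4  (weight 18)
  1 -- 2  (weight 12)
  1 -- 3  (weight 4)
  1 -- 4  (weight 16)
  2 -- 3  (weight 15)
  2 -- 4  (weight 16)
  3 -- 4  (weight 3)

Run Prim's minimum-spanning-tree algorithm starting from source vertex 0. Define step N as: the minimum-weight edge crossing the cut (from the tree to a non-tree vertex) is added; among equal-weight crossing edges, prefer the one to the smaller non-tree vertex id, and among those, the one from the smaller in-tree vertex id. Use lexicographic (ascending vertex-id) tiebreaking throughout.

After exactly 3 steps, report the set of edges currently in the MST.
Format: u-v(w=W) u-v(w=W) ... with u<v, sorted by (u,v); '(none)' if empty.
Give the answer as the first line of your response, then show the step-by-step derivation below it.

0-1(w=1) 0-2(w=4) 0-3(w=4)

step 1: add edge 0-1 (w=1); MST = {0-1(w=1)}
step 2: add edge 0-2 (w=4); MST = {0-1(w=1) 0-2(w=4)}
step 3: add edge 0-3 (w=4); MST = {0-1(w=1) 0-2(w=4) 0-3(w=4)}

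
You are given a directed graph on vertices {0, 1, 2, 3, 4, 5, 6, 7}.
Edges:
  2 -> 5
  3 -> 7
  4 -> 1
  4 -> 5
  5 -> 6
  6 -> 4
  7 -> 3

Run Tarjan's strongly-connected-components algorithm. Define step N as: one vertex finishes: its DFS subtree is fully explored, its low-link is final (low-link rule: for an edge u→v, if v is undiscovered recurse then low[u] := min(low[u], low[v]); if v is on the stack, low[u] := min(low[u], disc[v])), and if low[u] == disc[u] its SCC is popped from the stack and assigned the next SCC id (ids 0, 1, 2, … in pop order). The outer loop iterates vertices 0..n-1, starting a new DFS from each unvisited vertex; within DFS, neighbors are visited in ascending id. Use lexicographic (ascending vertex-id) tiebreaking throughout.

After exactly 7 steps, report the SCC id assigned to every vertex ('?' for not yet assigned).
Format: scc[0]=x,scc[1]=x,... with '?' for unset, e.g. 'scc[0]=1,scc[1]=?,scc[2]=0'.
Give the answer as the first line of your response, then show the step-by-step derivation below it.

scc[0]=0,scc[1]=1,scc[2]=3,scc[3]=?,scc[4]=2,scc[5]=2,scc[6]=2,scc[7]=?

step 1: low=(low[0]=0,low[1]=?,low[2]=?,low[3]=?,low[4]=?,low[5]=?,low[6]=?,low[7]=?); scc=(scc[0]=0,scc[1]=?,scc[2]=?,scc[3]=?,scc[4]=?,scc[5]=?,scc[6]=?,scc[7]=?)
step 2: low=(low[0]=0,low[1]=1,low[2]=?,low[3]=?,low[4]=?,low[5]=?,low[6]=?,low[7]=?); scc=(scc[0]=0,scc[1]=1,scc[2]=?,scc[3]=?,scc[4]=?,scc[5]=?,scc[6]=?,scc[7]=?)
step 3: low=(low[0]=0,low[1]=1,low[2]=2,low[3]=?,low[4]=3,low[5]=3,low[6]=4,low[7]=?); scc=(scc[0]=0,scc[1]=1,scc[2]=?,scc[3]=?,scc[4]=?,scc[5]=?,scc[6]=?,scc[7]=?)
step 4: low=(low[0]=0,low[1]=1,low[2]=2,low[3]=?,low[4]=3,low[5]=3,low[6]=3,low[7]=?); scc=(scc[0]=0,scc[1]=1,scc[2]=?,scc[3]=?,scc[4]=?,scc[5]=?,scc[6]=?,scc[7]=?)
step 5: low=(low[0]=0,low[1]=1,low[2]=2,low[3]=?,low[4]=3,low[5]=3,low[6]=3,low[7]=?); scc=(scc[0]=0,scc[1]=1,scc[2]=?,scc[3]=?,scc[4]=2,scc[5]=2,scc[6]=2,scc[7]=?)
step 6: low=(low[0]=0,low[1]=1,low[2]=2,low[3]=?,low[4]=3,low[5]=3,low[6]=3,low[7]=?); scc=(scc[0]=0,scc[1]=1,scc[2]=3,scc[3]=?,scc[4]=2,scc[5]=2,scc[6]=2,scc[7]=?)
step 7: low=(low[0]=0,low[1]=1,low[2]=2,low[3]=6,low[4]=3,low[5]=3,low[6]=3,low[7]=6); scc=(scc[0]=0,scc[1]=1,scc[2]=3,scc[3]=?,scc[4]=2,scc[5]=2,scc[6]=2,scc[7]=?)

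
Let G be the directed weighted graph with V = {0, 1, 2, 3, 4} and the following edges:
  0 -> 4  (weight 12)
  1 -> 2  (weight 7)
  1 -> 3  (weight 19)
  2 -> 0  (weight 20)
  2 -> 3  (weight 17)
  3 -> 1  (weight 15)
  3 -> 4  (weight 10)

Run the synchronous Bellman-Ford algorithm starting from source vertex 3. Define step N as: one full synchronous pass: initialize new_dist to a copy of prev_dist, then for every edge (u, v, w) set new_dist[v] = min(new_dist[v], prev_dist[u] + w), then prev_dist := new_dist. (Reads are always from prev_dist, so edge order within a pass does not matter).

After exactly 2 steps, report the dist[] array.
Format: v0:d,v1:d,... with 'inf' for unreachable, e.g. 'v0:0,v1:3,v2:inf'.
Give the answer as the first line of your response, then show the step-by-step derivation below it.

v0:inf,v1:15,v2:22,v3:0,v4:10

step 1: dist = v0:inf,v1:15,v2:inf,v3:0,v4:10
step 2: dist = v0:inf,v1:15,v2:22,v3:0,v4:10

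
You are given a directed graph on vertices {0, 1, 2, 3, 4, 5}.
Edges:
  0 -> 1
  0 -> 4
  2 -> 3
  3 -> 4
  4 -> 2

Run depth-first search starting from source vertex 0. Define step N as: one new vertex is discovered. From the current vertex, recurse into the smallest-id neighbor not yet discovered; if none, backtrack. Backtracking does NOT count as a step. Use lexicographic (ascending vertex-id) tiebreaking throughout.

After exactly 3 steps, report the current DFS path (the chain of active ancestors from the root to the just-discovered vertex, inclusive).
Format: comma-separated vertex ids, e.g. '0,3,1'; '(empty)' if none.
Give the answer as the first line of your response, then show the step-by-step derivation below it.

0,4

step 1: discover 0; path=0; order=0
step 2: discover 1; path=0>1; order=0,1
step 3: discover 4; path=0>4; order=0,1,4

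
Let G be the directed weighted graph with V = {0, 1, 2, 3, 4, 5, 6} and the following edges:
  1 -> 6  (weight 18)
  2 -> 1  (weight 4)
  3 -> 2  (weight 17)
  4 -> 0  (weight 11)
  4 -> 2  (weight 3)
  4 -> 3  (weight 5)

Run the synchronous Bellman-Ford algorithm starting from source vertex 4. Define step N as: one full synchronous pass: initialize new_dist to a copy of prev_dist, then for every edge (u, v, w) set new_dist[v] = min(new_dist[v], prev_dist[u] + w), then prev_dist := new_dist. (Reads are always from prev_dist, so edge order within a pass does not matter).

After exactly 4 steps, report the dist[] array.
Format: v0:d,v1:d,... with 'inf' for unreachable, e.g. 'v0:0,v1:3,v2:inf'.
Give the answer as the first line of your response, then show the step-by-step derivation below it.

v0:11,v1:7,v2:3,v3:5,v4:0,v5:inf,v6:25

step 1: dist = v0:11,v1:inf,v2:3,v3:5,v4:0,v5:inf,v6:inf
step 2: dist = v0:11,v1:7,v2:3,v3:5,v4:0,v5:inf,v6:inf
step 3: dist = v0:11,v1:7,v2:3,v3:5,v4:0,v5:inf,v6:25
step 4: dist = v0:11,v1:7,v2:3,v3:5,v4:0,v5:inf,v6:25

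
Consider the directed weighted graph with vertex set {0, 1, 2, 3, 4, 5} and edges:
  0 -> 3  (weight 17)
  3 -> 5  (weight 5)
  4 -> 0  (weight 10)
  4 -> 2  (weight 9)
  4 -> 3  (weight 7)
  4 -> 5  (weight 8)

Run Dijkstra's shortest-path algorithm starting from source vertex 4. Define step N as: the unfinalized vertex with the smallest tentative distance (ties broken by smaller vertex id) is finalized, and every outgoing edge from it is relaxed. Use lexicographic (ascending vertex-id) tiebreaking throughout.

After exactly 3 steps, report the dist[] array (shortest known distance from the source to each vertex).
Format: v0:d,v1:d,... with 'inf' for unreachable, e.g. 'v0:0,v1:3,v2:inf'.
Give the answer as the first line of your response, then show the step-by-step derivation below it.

v0:10,v1:inf,v2:9,v3:7,v4:0,v5:8

step 1: dist = v0:10,v1:inf,v2:9,v3:7,v4:0,v5:8
step 2: dist = v0:10,v1:inf,v2:9,v3:7,v4:0,v5:8
step 3: dist = v0:10,v1:inf,v2:9,v3:7,v4:0,v5:8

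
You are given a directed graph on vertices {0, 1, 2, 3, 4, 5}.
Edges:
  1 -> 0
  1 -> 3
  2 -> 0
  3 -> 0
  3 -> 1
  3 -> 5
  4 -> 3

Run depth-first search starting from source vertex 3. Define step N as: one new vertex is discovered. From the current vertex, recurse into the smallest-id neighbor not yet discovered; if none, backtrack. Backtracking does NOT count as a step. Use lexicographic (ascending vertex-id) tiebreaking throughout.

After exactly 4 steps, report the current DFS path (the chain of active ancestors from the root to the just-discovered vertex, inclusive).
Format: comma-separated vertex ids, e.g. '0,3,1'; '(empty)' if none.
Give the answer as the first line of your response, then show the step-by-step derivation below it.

3,5

step 1: discover 3; path=3; order=3
step 2: discover 0; path=3>0; order=3,0
step 3: discover 1; path=3>1; order=3,0,1
step 4: discover 5; path=3>5; order=3,0,1,5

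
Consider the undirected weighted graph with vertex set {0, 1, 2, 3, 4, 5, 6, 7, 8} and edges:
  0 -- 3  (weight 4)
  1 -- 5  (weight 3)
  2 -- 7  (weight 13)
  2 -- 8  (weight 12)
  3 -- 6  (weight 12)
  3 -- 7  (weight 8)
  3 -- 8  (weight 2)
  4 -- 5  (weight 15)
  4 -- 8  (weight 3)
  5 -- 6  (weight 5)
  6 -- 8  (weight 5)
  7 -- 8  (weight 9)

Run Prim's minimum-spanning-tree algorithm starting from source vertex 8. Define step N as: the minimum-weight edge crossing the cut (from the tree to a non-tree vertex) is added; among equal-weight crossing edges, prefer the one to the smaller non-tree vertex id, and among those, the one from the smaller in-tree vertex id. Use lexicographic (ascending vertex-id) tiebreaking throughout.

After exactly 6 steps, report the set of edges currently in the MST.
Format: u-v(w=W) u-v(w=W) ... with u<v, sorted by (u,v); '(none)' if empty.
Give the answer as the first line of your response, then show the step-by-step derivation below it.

0-3(w=4) 1-5(w=3) 3-8(w=2) 4-8(w=3) 5-6(w=5) 6-8(w=5)

step 1: add edge 3-8 (w=2); MST = {3-8(w=2)}
step 2: add edge 4-8 (w=3); MST = {3-8(w=2) 4-8(w=3)}
step 3: add edge 0-3 (w=4); MST = {0-3(w=4) 3-8(w=2) 4-8(w=3)}
step 4: add edge 6-8 (w=5); MST = {0-3(w=4) 3-8(w=2) 4-8(w=3) 6-8(w=5)}
step 5: add edge 5-6 (w=5); MST = {0-3(w=4) 3-8(w=2) 4-8(w=3) 5-6(w=5) 6-8(w=5)}
step 6: add edge 1-5 (w=3); MST = {0-3(w=4) 1-5(w=3) 3-8(w=2) 4-8(w=3) 5-6(w=5) 6-8(w=5)}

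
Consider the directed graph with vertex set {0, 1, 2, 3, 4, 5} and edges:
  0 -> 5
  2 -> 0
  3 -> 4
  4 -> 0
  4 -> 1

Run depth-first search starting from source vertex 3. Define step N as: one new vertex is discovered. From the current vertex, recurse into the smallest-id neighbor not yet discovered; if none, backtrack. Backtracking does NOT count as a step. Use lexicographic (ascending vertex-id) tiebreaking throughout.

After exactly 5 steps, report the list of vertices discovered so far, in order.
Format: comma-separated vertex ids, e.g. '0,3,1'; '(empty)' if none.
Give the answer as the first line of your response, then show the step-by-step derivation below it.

3,4,0,5,1

step 1: discover 3; path=3; order=3
step 2: discover 4; path=3>4; order=3,4
step 3: discover 0; path=3>4>0; order=3,4,0
step 4: discover 5; path=3>4>0>5; order=3,4,0,5
step 5: discover 1; path=3>4>1; order=3,4,0,5,1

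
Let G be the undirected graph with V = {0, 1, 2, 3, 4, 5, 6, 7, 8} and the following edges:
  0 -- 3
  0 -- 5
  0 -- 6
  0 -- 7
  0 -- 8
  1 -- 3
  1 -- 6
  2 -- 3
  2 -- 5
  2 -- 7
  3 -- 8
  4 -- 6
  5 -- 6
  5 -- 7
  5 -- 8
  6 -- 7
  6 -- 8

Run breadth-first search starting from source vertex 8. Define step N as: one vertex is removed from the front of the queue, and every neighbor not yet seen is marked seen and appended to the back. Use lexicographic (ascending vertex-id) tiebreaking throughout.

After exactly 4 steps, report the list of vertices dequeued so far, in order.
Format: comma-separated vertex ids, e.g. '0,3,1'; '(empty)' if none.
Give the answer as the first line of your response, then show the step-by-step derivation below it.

8,0,3,5

step 1: dequeue 8; queue=[0,3,5,6]; order=8
step 2: dequeue 0; queue=[3,5,6,7]; order=8,0
step 3: dequeue 3; queue=[5,6,7,1,2]; order=8,0,3
step 4: dequeue 5; queue=[6,7,1,2]; order=8,0,3,5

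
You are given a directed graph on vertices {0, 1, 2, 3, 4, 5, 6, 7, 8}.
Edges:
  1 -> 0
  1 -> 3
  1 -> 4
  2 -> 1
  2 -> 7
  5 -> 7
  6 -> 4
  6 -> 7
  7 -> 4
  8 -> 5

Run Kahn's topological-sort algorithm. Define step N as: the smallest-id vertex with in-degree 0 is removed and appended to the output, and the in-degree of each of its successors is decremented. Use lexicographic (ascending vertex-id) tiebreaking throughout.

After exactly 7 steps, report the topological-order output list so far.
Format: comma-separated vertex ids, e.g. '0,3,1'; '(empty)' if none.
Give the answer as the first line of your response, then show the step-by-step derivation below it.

2,1,0,3,6,8,5

step 1: output 2; order=[2]; indeg=(1,0,0,1,3,1,0,2,0)
step 2: output 1; order=[2,1]; indeg=(0,0,0,0,2,1,0,2,0)
step 3: output 0; order=[2,1,0]; indeg=(0,0,0,0,2,1,0,2,0)
step 4: output 3; order=[2,1,0,3]; indeg=(0,0,0,0,2,1,0,2,0)
step 5: output 6; order=[2,1,0,3,6]; indeg=(0,0,0,0,1,1,0,1,0)
step 6: output 8; order=[2,1,0,3,6,8]; indeg=(0,0,0,0,1,0,0,1,0)
step 7: output 5; order=[2,1,0,3,6,8,5]; indeg=(0,0,0,0,1,0,0,0,0)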